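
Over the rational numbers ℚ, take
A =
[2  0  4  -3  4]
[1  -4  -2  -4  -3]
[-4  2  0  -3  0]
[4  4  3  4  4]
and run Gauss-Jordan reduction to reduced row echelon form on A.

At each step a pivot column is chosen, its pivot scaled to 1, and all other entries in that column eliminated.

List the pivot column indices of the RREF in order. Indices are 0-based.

[1] R0 /= 2  ⇒  (1, 0, 2, -3/2, 2)
     R1 -= 1·R0  ⇒  (0, -4, -4, -5/2, -5)
     R2 -= -4·R0  ⇒  (0, 2, 8, -9, 8)
     R3 -= 4·R0  ⇒  (0, 4, -5, 10, -4)
[2] R1 /= -4  ⇒  (0, 1, 1, 5/8, 5/4)
     R2 -= 2·R1  ⇒  (0, 0, 6, -41/4, 11/2)
     R3 -= 4·R1  ⇒  (0, 0, -9, 15/2, -9)
[3] R2 /= 6  ⇒  (0, 0, 1, -41/24, 11/12)
     R0 -= 2·R2  ⇒  (1, 0, 0, 23/12, 1/6)
     R1 -= 1·R2  ⇒  (0, 1, 0, 7/3, 1/3)
     R3 -= -9·R2  ⇒  (0, 0, 0, -63/8, -3/4)
[4] R3 /= -63/8  ⇒  (0, 0, 0, 1, 2/21)
     R0 -= 23/12·R3  ⇒  (1, 0, 0, 0, -1/63)
     R1 -= 7/3·R3  ⇒  (0, 1, 0, 0, 1/9)
     R2 -= -41/24·R3  ⇒  (0, 0, 1, 0, 68/63)

pivot columns: 0, 1, 2, 3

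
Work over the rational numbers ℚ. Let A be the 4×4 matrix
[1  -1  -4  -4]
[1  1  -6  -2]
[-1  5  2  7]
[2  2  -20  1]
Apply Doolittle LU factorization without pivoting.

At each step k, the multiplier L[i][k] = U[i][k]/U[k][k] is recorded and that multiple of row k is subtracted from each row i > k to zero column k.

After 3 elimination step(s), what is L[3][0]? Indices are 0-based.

Step 1: pivot at (0,0) is 1.
  row1 ← row1 − (1)·row0  ⇒  L[1][0]=1, U row1=(0, 2, -2, 2)
  row2 ← row2 − (-1)·row0  ⇒  L[2][0]=-1, U row2=(0, 4, -2, 3)
  row3 ← row3 − (2)·row0  ⇒  L[3][0]=2, U row3=(0, 4, -12, 9)
Step 2: pivot at (1,1) is 2.
  row2 ← row2 − (2)·row1  ⇒  L[2][1]=2, U row2=(0, 0, 2, -1)
  row3 ← row3 − (2)·row1  ⇒  L[3][1]=2, U row3=(0, 0, -8, 5)
Step 3: pivot at (2,2) is 2.
  row3 ← row3 − (-4)·row2  ⇒  L[3][2]=-4, U row3=(0, 0, 0, 1)

L[3][0] = 2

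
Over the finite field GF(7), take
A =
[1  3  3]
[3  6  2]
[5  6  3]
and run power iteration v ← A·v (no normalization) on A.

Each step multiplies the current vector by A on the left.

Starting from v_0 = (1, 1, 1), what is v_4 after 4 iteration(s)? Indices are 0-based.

v_4 = (2, 1, 1)

v_0 = (1, 1, 1).
v_1 = A·v_0 = (0, 4, 0).
v_2 = A·v_1 = (5, 3, 3).
v_3 = A·v_2 = (2, 4, 3).
v_4 = A·v_3 = (2, 1, 1).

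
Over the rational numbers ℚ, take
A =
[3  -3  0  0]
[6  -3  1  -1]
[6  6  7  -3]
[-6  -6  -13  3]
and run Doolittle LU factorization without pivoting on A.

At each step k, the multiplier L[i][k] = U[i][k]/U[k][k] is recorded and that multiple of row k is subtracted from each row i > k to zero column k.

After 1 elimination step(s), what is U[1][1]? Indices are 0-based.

Step 1: pivot at (0,0) is 3.
  row1 ← row1 − (2)·row0  ⇒  L[1][0]=2, U row1=(0, 3, 1, -1)
  row2 ← row2 − (2)·row0  ⇒  L[2][0]=2, U row2=(0, 12, 7, -3)
  row3 ← row3 − (-2)·row0  ⇒  L[3][0]=-2, U row3=(0, -12, -13, 3)

U[1][1] = 3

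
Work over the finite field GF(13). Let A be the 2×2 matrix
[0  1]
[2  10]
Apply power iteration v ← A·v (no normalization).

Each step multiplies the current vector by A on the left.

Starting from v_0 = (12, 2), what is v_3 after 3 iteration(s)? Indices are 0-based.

v_3 = (2, 4)

v_0 = (12, 2).
v_1 = A·v_0 = (2, 5).
v_2 = A·v_1 = (5, 2).
v_3 = A·v_2 = (2, 4).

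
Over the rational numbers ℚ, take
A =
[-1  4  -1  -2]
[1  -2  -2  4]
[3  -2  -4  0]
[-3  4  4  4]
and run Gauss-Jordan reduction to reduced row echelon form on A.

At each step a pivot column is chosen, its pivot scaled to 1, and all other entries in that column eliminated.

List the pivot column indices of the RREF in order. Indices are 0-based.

[1] R0 /= -1  ⇒  (1, -4, 1, 2)
     R1 -= 1·R0  ⇒  (0, 2, -3, 2)
     R2 -= 3·R0  ⇒  (0, 10, -7, -6)
     R3 -= -3·R0  ⇒  (0, -8, 7, 10)
[2] R1 /= 2  ⇒  (0, 1, -3/2, 1)
     R0 -= -4·R1  ⇒  (1, 0, -5, 6)
     R2 -= 10·R1  ⇒  (0, 0, 8, -16)
     R3 -= -8·R1  ⇒  (0, 0, -5, 18)
[3] R2 /= 8  ⇒  (0, 0, 1, -2)
     R0 -= -5·R2  ⇒  (1, 0, 0, -4)
     R1 -= -3/2·R2  ⇒  (0, 1, 0, -2)
     R3 -= -5·R2  ⇒  (0, 0, 0, 8)
[4] R3 /= 8  ⇒  (0, 0, 0, 1)
     R0 -= -4·R3  ⇒  (1, 0, 0, 0)
     R1 -= -2·R3  ⇒  (0, 1, 0, 0)
     R2 -= -2·R3  ⇒  (0, 0, 1, 0)

pivot columns: 0, 1, 2, 3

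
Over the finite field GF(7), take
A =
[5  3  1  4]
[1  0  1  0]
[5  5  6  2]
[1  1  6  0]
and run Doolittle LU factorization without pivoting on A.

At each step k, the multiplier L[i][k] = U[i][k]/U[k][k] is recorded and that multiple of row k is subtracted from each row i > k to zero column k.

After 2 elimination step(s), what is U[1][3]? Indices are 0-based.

U[1][3] = 2

Step 1: pivot at (0,0) is 5.
  row1 ← row1 − (3)·row0  ⇒  L[1][0]=3, U row1=(0, 5, 5, 2)
  row2 ← row2 − (1)·row0  ⇒  L[2][0]=1, U row2=(0, 2, 5, 5)
  row3 ← row3 − (3)·row0  ⇒  L[3][0]=3, U row3=(0, 6, 3, 2)
Step 2: pivot at (1,1) is 5.
  row2 ← row2 − (6)·row1  ⇒  L[2][1]=6, U row2=(0, 0, 3, 0)
  row3 ← row3 − (4)·row1  ⇒  L[3][1]=4, U row3=(0, 0, 4, 1)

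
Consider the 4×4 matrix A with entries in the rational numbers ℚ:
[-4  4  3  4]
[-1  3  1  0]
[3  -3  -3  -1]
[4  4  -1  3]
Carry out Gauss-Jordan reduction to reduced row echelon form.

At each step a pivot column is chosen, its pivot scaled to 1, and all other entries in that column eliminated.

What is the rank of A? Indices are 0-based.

[1] R0 /= -4  ⇒  (1, -1, -3/4, -1)
     R1 -= -1·R0  ⇒  (0, 2, 1/4, -1)
     R2 -= 3·R0  ⇒  (0, 0, -3/4, 2)
     R3 -= 4·R0  ⇒  (0, 8, 2, 7)
[2] R1 /= 2  ⇒  (0, 1, 1/8, -1/2)
     R0 -= -1·R1  ⇒  (1, 0, -5/8, -3/2)
     R3 -= 8·R1  ⇒  (0, 0, 1, 11)
[3] R2 /= -3/4  ⇒  (0, 0, 1, -8/3)
     R0 -= -5/8·R2  ⇒  (1, 0, 0, -19/6)
     R1 -= 1/8·R2  ⇒  (0, 1, 0, -1/6)
     R3 -= 1·R2  ⇒  (0, 0, 0, 41/3)
[4] R3 /= 41/3  ⇒  (0, 0, 0, 1)
     R0 -= -19/6·R3  ⇒  (1, 0, 0, 0)
     R1 -= -1/6·R3  ⇒  (0, 1, 0, 0)
     R2 -= -8/3·R3  ⇒  (0, 0, 1, 0)

rank = 4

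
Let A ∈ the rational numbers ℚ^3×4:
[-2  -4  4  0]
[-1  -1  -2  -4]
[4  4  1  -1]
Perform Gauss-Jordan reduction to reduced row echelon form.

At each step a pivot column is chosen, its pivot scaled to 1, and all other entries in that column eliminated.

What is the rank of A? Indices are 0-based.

rank = 3

pivot(0,0)=-2: scale R0 → (1, 2, -2, 0)
  clear (1,0): R1 −= (-1)R0 → (0, 1, -4, -4)
  clear (2,0): R2 −= (4)R0 → (0, -4, 9, -1)
pivot(1,1)=1: scale R1 → (0, 1, -4, -4)
  clear (0,1): R0 −= (2)R1 → (1, 0, 6, 8)
  clear (2,1): R2 −= (-4)R1 → (0, 0, -7, -17)
pivot(2,2)=-7: scale R2 → (0, 0, 1, 17/7)
  clear (0,2): R0 −= (6)R2 → (1, 0, 0, -46/7)
  clear (1,2): R1 −= (-4)R2 → (0, 1, 0, 40/7)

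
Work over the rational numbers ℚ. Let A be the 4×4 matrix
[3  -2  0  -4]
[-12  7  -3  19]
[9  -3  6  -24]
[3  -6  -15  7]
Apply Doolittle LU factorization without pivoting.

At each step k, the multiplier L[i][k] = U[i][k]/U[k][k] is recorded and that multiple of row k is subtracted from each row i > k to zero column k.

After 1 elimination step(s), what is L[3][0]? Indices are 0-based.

[col 0] pivot 3
  R1 -= -4*R0 → (0, -1, -3, 3)  (L[1][0] := -4)
  R2 -= 3*R0 → (0, 3, 6, -12)  (L[2][0] := 3)
  R3 -= 1*R0 → (0, -4, -15, 11)  (L[3][0] := 1)

L[3][0] = 1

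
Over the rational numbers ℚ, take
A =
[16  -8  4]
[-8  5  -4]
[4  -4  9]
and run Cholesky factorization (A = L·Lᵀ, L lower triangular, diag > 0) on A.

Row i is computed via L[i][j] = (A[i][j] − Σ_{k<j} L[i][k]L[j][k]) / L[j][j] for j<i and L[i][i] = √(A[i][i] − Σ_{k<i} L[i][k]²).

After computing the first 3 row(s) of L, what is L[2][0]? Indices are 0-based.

Step 1: L[0][0] = √(16) = 4.
  L[1][0] = (-8) / L[0][0] = -2.
Step 2: L[1][1] = √(1) = 1.
  L[2][0] = (4) / L[0][0] = 1.
  L[2][1] = (-2) / L[1][1] = -2.
Step 3: L[2][2] = √(4) = 2.

L[2][0] = 1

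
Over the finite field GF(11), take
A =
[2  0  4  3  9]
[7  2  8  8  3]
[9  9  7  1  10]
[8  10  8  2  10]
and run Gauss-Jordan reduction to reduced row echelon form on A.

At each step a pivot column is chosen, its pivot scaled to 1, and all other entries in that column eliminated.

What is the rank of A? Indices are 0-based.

rank = 4

[1] R0 /= 2  ⇒  (1, 0, 2, 7, 10)
     R1 -= 7·R0  ⇒  (0, 2, 5, 3, 10)
     R2 -= 9·R0  ⇒  (0, 9, 0, 4, 8)
     R3 -= 8·R0  ⇒  (0, 10, 3, 1, 7)
[2] R1 /= 2  ⇒  (0, 1, 8, 7, 5)
     R2 -= 9·R1  ⇒  (0, 0, 5, 7, 7)
     R3 -= 10·R1  ⇒  (0, 0, 0, 8, 1)
[3] R2 /= 5  ⇒  (0, 0, 1, 8, 8)
     R0 -= 2·R2  ⇒  (1, 0, 0, 2, 5)
     R1 -= 8·R2  ⇒  (0, 1, 0, 9, 7)
[4] R3 /= 8  ⇒  (0, 0, 0, 1, 7)
     R0 -= 2·R3  ⇒  (1, 0, 0, 0, 2)
     R1 -= 9·R3  ⇒  (0, 1, 0, 0, 10)
     R2 -= 8·R3  ⇒  (0, 0, 1, 0, 7)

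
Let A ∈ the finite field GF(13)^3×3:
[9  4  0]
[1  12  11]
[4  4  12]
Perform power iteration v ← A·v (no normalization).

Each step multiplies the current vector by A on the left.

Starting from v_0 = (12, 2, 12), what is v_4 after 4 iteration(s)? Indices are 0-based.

v_4 = (5, 4, 11)

v_0 = (12, 2, 12).
v_1 = A·v_0 = (12, 12, 5).
v_2 = A·v_1 = (0, 3, 0).
v_3 = A·v_2 = (12, 10, 12).
v_4 = A·v_3 = (5, 4, 11).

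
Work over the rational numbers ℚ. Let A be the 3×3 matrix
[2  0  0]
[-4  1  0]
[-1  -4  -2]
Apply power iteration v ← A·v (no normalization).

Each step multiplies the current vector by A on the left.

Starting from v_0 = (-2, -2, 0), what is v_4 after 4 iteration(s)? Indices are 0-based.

v_0 = (-2, -2, 0).
v_1 = A·v_0 = (-4, 6, 10).
v_2 = A·v_1 = (-8, 22, -40).
v_3 = A·v_2 = (-16, 54, 0).
v_4 = A·v_3 = (-32, 118, -200).

v_4 = (-32, 118, -200)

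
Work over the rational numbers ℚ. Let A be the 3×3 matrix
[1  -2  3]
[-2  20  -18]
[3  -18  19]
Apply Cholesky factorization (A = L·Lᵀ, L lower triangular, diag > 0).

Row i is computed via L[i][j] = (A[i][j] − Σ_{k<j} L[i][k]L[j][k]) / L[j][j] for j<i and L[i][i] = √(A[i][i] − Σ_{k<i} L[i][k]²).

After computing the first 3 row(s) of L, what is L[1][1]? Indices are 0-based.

Step 1: L[0][0] = √(1) = 1.
  L[1][0] = (-2) / L[0][0] = -2.
Step 2: L[1][1] = √(16) = 4.
  L[2][0] = (3) / L[0][0] = 3.
  L[2][1] = (-12) / L[1][1] = -3.
Step 3: L[2][2] = √(1) = 1.

L[1][1] = 4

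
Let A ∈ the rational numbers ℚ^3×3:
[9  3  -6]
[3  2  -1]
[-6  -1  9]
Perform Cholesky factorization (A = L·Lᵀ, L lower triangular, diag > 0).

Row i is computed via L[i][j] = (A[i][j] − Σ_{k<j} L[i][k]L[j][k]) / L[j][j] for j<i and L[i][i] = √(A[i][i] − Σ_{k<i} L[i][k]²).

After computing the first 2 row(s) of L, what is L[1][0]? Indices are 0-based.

Step 1: L[0][0] = √(9) = 3.
  L[1][0] = (3) / L[0][0] = 1.
Step 2: L[1][1] = √(1) = 1.

L[1][0] = 1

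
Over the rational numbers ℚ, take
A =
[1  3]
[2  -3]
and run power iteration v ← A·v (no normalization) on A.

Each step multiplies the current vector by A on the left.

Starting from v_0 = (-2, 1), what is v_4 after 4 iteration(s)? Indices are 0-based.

v_4 = (-278, 425)

v_0 = (-2, 1).
v_1 = A·v_0 = (1, -7).
v_2 = A·v_1 = (-20, 23).
v_3 = A·v_2 = (49, -109).
v_4 = A·v_3 = (-278, 425).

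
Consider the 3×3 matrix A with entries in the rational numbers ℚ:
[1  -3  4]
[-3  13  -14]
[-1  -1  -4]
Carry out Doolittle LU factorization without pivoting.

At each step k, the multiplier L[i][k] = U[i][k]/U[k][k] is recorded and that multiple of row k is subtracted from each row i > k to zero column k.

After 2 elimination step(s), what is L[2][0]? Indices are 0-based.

L[2][0] = -1

Step 1: pivot at (0,0) is 1.
  row1 ← row1 − (-3)·row0  ⇒  L[1][0]=-3, U row1=(0, 4, -2)
  row2 ← row2 − (-1)·row0  ⇒  L[2][0]=-1, U row2=(0, -4, 0)
Step 2: pivot at (1,1) is 4.
  row2 ← row2 − (-1)·row1  ⇒  L[2][1]=-1, U row2=(0, 0, -2)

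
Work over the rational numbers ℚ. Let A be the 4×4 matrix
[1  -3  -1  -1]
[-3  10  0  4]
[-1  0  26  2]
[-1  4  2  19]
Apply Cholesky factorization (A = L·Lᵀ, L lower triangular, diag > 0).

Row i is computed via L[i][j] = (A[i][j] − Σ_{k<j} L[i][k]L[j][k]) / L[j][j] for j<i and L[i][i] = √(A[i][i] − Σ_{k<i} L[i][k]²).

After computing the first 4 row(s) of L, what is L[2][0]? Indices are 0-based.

Step 1: L[0][0] = √(1) = 1.
  L[1][0] = (-3) / L[0][0] = -3.
Step 2: L[1][1] = √(1) = 1.
  L[2][0] = (-1) / L[0][0] = -1.
  L[2][1] = (-3) / L[1][1] = -3.
Step 3: L[2][2] = √(16) = 4.
  L[3][0] = (-1) / L[0][0] = -1.
  L[3][1] = (1) / L[1][1] = 1.
  L[3][2] = (4) / L[2][2] = 1.
Step 4: L[3][3] = √(16) = 4.

L[2][0] = -1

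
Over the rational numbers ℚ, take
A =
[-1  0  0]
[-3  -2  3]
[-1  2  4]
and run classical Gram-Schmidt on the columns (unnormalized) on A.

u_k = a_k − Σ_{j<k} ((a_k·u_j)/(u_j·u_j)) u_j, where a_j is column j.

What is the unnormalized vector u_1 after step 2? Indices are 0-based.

Step 1: u_0 = a_0 = (-1, -3, -1).
Step 2: u_1 = a_1 − (4/11)·u_0 = (4/11, -10/11, 26/11).

u_1 = (4/11, -10/11, 26/11)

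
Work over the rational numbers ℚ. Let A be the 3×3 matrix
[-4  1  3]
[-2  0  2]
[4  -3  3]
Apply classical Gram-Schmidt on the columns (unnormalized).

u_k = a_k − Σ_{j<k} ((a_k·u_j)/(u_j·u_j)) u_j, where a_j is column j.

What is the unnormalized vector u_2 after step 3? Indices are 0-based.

u_2 = (6/13, -8/13, 2/13)

Step 1: u_0 = a_0 = (-4, -2, 4).
Step 2: u_1 = a_1 − (-4/9)·u_0 = (-7/9, -8/9, -11/9).
Step 3: u_2 = a_2 − (-1/9)·u_0 − (-35/13)·u_1 = (6/13, -8/13, 2/13).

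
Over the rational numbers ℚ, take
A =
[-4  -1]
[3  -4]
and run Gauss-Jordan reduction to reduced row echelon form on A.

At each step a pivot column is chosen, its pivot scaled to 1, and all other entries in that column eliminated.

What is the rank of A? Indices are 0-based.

rank = 2

[1] R0 /= -4  ⇒  (1, 1/4)
     R1 -= 3·R0  ⇒  (0, -19/4)
[2] R1 /= -19/4  ⇒  (0, 1)
     R0 -= 1/4·R1  ⇒  (1, 0)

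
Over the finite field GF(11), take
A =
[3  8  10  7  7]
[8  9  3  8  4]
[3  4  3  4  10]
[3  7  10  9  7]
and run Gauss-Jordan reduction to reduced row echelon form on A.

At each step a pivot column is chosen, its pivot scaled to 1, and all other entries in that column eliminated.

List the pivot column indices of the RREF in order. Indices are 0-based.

step 1: normalize row 0 (÷3) = (1, 10, 7, 6, 6)
  row 1: subtract 8×row0 = (0, 6, 2, 4, 0)
  row 2: subtract 3×row0 = (0, 7, 4, 8, 3)
  row 3: subtract 3×row0 = (0, 10, 0, 2, 0)
step 2: normalize row 1 (÷6) = (0, 1, 4, 8, 0)
  row 0: subtract 10×row1 = (1, 0, 0, 3, 6)
  row 2: subtract 7×row1 = (0, 0, 9, 7, 3)
  row 3: subtract 10×row1 = (0, 0, 4, 10, 0)
step 3: normalize row 2 (÷9) = (0, 0, 1, 2, 4)
  row 1: subtract 4×row2 = (0, 1, 0, 0, 6)
  row 3: subtract 4×row2 = (0, 0, 0, 2, 6)
step 4: normalize row 3 (÷2) = (0, 0, 0, 1, 3)
  row 0: subtract 3×row3 = (1, 0, 0, 0, 8)
  row 2: subtract 2×row3 = (0, 0, 1, 0, 9)

pivot columns: 0, 1, 2, 3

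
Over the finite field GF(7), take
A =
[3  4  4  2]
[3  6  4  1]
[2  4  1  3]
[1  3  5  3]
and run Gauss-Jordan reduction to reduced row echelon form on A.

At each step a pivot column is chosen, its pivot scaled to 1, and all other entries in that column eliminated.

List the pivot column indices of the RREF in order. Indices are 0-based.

[1] R0 /= 3  ⇒  (1, 6, 6, 3)
     R1 -= 3·R0  ⇒  (0, 2, 0, 6)
     R2 -= 2·R0  ⇒  (0, 6, 3, 4)
     R3 -= 1·R0  ⇒  (0, 4, 6, 0)
[2] R1 /= 2  ⇒  (0, 1, 0, 3)
     R0 -= 6·R1  ⇒  (1, 0, 6, 6)
     R2 -= 6·R1  ⇒  (0, 0, 3, 0)
     R3 -= 4·R1  ⇒  (0, 0, 6, 2)
[3] R2 /= 3  ⇒  (0, 0, 1, 0)
     R0 -= 6·R2  ⇒  (1, 0, 0, 6)
     R3 -= 6·R2  ⇒  (0, 0, 0, 2)
[4] R3 /= 2  ⇒  (0, 0, 0, 1)
     R0 -= 6·R3  ⇒  (1, 0, 0, 0)
     R1 -= 3·R3  ⇒  (0, 1, 0, 0)

pivot columns: 0, 1, 2, 3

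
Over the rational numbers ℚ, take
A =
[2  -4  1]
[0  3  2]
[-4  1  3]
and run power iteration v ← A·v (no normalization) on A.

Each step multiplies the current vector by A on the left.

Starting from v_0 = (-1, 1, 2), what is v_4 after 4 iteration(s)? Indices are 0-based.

v_4 = (-985, 1345, 1838)

v_0 = (-1, 1, 2).
v_1 = A·v_0 = (-4, 7, 11).
v_2 = A·v_1 = (-25, 43, 56).
v_3 = A·v_2 = (-166, 241, 311).
v_4 = A·v_3 = (-985, 1345, 1838).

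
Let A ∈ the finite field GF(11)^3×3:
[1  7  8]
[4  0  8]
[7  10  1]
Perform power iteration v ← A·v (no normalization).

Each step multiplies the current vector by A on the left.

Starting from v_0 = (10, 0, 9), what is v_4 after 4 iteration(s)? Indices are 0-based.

v_0 = (10, 0, 9).
v_1 = A·v_0 = (5, 2, 2).
v_2 = A·v_1 = (2, 3, 2).
v_3 = A·v_2 = (6, 2, 2).
v_4 = A·v_3 = (3, 7, 9).

v_4 = (3, 7, 9)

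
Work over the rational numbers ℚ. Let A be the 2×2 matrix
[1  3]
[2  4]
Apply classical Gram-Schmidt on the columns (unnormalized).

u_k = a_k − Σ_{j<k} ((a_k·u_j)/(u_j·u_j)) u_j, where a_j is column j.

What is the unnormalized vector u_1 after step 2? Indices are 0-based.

Step 1: u_0 = a_0 = (1, 2).
Step 2: u_1 = a_1 − (11/5)·u_0 = (4/5, -2/5).

u_1 = (4/5, -2/5)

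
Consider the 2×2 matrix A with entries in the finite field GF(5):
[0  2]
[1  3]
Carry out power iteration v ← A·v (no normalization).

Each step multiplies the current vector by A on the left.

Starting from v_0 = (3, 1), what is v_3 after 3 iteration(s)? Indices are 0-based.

v_3 = (0, 2)

v_0 = (3, 1).
v_1 = A·v_0 = (2, 1).
v_2 = A·v_1 = (2, 0).
v_3 = A·v_2 = (0, 2).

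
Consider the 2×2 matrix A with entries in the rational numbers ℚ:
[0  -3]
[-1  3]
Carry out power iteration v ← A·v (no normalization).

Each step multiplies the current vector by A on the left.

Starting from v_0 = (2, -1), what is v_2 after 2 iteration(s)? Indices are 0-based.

v_2 = (15, -18)

v_0 = (2, -1).
v_1 = A·v_0 = (3, -5).
v_2 = A·v_1 = (15, -18).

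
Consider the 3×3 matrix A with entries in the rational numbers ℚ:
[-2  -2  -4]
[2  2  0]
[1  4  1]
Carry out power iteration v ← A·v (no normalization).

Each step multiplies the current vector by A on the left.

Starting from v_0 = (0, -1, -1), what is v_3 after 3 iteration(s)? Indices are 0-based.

v_3 = (-12, 40, 37)

v_0 = (0, -1, -1).
v_1 = A·v_0 = (6, -2, -5).
v_2 = A·v_1 = (12, 8, -7).
v_3 = A·v_2 = (-12, 40, 37).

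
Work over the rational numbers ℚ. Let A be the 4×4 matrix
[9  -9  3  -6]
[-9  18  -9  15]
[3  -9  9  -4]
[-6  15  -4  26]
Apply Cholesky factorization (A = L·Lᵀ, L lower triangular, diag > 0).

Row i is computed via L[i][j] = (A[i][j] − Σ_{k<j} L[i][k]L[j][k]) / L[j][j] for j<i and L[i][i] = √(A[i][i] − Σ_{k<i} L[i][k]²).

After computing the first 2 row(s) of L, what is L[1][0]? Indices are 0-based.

Step 1: L[0][0] = √(9) = 3.
  L[1][0] = (-9) / L[0][0] = -3.
Step 2: L[1][1] = √(9) = 3.

L[1][0] = -3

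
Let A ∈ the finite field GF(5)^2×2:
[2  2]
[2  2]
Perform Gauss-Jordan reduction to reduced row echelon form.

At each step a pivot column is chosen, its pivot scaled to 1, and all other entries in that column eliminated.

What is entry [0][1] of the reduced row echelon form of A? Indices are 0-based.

M[0][1] = 1

[1] R0 /= 2  ⇒  (1, 1)
     R1 -= 2·R0  ⇒  (0, 0)
column 1 empty below row 1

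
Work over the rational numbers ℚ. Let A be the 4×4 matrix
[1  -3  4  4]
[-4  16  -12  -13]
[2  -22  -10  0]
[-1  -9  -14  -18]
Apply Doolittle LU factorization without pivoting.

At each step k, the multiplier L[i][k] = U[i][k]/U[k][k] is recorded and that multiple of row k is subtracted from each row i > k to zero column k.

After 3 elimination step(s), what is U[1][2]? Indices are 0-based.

[col 0] pivot 1
  R1 -= -4*R0 → (0, 4, 4, 3)  (L[1][0] := -4)
  R2 -= 2*R0 → (0, -16, -18, -8)  (L[2][0] := 2)
  R3 -= -1*R0 → (0, -12, -10, -14)  (L[3][0] := -1)
[col 1] pivot 4
  R2 -= -4*R1 → (0, 0, -2, 4)  (L[2][1] := -4)
  R3 -= -3*R1 → (0, 0, 2, -5)  (L[3][1] := -3)
[col 2] pivot -2
  R3 -= -1*R2 → (0, 0, 0, -1)  (L[3][2] := -1)

U[1][2] = 4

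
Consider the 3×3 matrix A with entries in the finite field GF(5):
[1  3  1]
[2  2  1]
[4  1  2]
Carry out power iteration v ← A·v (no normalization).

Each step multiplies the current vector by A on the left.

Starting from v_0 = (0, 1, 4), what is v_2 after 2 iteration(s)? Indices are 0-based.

v_2 = (4, 0, 2)

v_0 = (0, 1, 4).
v_1 = A·v_0 = (2, 1, 4).
v_2 = A·v_1 = (4, 0, 2).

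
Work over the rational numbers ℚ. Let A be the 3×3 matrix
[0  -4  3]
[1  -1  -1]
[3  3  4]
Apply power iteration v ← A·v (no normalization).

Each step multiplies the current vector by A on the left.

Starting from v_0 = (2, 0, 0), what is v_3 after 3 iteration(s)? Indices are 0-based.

v_3 = (122, -12, 126)

v_0 = (2, 0, 0).
v_1 = A·v_0 = (0, 2, 6).
v_2 = A·v_1 = (10, -8, 30).
v_3 = A·v_2 = (122, -12, 126).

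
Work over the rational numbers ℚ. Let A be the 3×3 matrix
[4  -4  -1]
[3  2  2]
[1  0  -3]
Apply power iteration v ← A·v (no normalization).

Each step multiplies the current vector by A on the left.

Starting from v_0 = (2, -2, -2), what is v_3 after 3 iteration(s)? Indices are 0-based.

v_3 = (30, 336, 90)

v_0 = (2, -2, -2).
v_1 = A·v_0 = (18, -2, 8).
v_2 = A·v_1 = (72, 66, -6).
v_3 = A·v_2 = (30, 336, 90).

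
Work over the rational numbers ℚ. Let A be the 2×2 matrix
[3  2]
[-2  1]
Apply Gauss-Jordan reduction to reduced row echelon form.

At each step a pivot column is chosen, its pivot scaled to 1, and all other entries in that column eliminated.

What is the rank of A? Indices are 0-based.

[1] R0 /= 3  ⇒  (1, 2/3)
     R1 -= -2·R0  ⇒  (0, 7/3)
[2] R1 /= 7/3  ⇒  (0, 1)
     R0 -= 2/3·R1  ⇒  (1, 0)

rank = 2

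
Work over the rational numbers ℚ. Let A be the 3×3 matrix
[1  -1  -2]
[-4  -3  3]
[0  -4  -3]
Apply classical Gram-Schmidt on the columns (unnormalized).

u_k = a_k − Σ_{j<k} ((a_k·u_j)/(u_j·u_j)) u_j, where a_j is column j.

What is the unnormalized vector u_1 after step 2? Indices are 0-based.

Step 1: u_0 = a_0 = (1, -4, 0).
Step 2: u_1 = a_1 − (11/17)·u_0 = (-28/17, -7/17, -4).

u_1 = (-28/17, -7/17, -4)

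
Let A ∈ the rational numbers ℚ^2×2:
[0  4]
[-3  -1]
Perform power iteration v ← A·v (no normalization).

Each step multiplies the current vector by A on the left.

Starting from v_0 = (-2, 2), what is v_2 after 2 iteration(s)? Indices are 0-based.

v_2 = (16, -28)

v_0 = (-2, 2).
v_1 = A·v_0 = (8, 4).
v_2 = A·v_1 = (16, -28).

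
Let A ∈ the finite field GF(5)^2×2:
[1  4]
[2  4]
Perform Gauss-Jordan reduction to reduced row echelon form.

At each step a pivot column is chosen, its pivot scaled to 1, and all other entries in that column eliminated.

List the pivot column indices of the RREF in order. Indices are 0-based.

pivot columns: 0, 1

step 1: normalize row 0 (÷1) = (1, 4)
  row 1: subtract 2×row0 = (0, 1)
step 2: normalize row 1 (÷1) = (0, 1)
  row 0: subtract 4×row1 = (1, 0)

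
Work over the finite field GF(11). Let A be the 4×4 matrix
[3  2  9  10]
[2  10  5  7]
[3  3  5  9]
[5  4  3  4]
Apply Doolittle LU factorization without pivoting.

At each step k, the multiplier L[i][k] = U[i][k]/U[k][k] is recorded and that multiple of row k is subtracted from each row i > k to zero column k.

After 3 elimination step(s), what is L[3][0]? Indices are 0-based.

Step 1: pivot at (0,0) is 3.
  row1 ← row1 − (8)·row0  ⇒  L[1][0]=8, U row1=(0, 5, 10, 4)
  row2 ← row2 − (1)·row0  ⇒  L[2][0]=1, U row2=(0, 1, 7, 10)
  row3 ← row3 − (9)·row0  ⇒  L[3][0]=9, U row3=(0, 8, 10, 2)
Step 2: pivot at (1,1) is 5.
  row2 ← row2 − (9)·row1  ⇒  L[2][1]=9, U row2=(0, 0, 5, 7)
  row3 ← row3 − (6)·row1  ⇒  L[3][1]=6, U row3=(0, 0, 5, 0)
Step 3: pivot at (2,2) is 5.
  row3 ← row3 − (1)·row2  ⇒  L[3][2]=1, U row3=(0, 0, 0, 4)

L[3][0] = 9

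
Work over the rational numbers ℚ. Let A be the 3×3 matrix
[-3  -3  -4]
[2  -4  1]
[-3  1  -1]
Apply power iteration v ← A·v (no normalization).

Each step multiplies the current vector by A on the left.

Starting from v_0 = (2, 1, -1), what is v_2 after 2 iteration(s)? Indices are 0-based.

v_2 = (34, -10, 18)

v_0 = (2, 1, -1).
v_1 = A·v_0 = (-5, -1, -4).
v_2 = A·v_1 = (34, -10, 18).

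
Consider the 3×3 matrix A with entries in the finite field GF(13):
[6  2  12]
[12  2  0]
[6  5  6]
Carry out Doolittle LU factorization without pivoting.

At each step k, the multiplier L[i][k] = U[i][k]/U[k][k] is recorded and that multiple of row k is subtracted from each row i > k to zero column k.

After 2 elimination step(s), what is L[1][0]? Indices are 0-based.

L[1][0] = 2

Step 1: pivot at (0,0) is 6.
  row1 ← row1 − (2)·row0  ⇒  L[1][0]=2, U row1=(0, 11, 2)
  row2 ← row2 − (1)·row0  ⇒  L[2][0]=1, U row2=(0, 3, 7)
Step 2: pivot at (1,1) is 11.
  row2 ← row2 − (5)·row1  ⇒  L[2][1]=5, U row2=(0, 0, 10)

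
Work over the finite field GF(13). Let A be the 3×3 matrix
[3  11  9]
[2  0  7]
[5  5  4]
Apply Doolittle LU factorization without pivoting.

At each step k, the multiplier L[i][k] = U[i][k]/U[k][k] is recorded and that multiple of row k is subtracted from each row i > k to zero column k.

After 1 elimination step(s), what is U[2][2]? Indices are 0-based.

U[2][2] = 2

[col 0] pivot 3
  R1 -= 5*R0 → (0, 10, 1)  (L[1][0] := 5)
  R2 -= 6*R0 → (0, 4, 2)  (L[2][0] := 6)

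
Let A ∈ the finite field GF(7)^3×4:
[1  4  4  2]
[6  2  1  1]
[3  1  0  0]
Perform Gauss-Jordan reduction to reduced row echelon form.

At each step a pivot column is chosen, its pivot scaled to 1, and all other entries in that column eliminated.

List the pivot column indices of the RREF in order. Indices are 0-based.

[1] R0 /= 1  ⇒  (1, 4, 4, 2)
     R1 -= 6·R0  ⇒  (0, 6, 5, 3)
     R2 -= 3·R0  ⇒  (0, 3, 2, 1)
[2] R1 /= 6  ⇒  (0, 1, 2, 4)
     R0 -= 4·R1  ⇒  (1, 0, 3, 0)
     R2 -= 3·R1  ⇒  (0, 0, 3, 3)
[3] R2 /= 3  ⇒  (0, 0, 1, 1)
     R0 -= 3·R2  ⇒  (1, 0, 0, 4)
     R1 -= 2·R2  ⇒  (0, 1, 0, 2)

pivot columns: 0, 1, 2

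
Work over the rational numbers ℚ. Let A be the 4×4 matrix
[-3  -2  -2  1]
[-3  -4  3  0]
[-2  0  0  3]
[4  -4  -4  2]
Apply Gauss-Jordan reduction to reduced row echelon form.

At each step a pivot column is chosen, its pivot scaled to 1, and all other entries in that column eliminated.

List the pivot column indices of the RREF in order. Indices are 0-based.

[1] R0 /= -3  ⇒  (1, 2/3, 2/3, -1/3)
     R1 -= -3·R0  ⇒  (0, -2, 5, -1)
     R2 -= -2·R0  ⇒  (0, 4/3, 4/3, 7/3)
     R3 -= 4·R0  ⇒  (0, -20/3, -20/3, 10/3)
[2] R1 /= -2  ⇒  (0, 1, -5/2, 1/2)
     R0 -= 2/3·R1  ⇒  (1, 0, 7/3, -2/3)
     R2 -= 4/3·R1  ⇒  (0, 0, 14/3, 5/3)
     R3 -= -20/3·R1  ⇒  (0, 0, -70/3, 20/3)
[3] R2 /= 14/3  ⇒  (0, 0, 1, 5/14)
     R0 -= 7/3·R2  ⇒  (1, 0, 0, -3/2)
     R1 -= -5/2·R2  ⇒  (0, 1, 0, 39/28)
     R3 -= -70/3·R2  ⇒  (0, 0, 0, 15)
[4] R3 /= 15  ⇒  (0, 0, 0, 1)
     R0 -= -3/2·R3  ⇒  (1, 0, 0, 0)
     R1 -= 39/28·R3  ⇒  (0, 1, 0, 0)
     R2 -= 5/14·R3  ⇒  (0, 0, 1, 0)

pivot columns: 0, 1, 2, 3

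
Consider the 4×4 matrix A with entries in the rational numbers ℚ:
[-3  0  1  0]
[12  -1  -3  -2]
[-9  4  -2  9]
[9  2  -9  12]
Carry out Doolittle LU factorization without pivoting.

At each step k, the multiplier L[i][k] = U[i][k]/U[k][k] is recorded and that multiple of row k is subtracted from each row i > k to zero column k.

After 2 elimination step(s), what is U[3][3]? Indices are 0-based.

U[3][3] = 8

k=0: U[0][0]=-3
  eliminate (1,0): mult=-4, new row 1: (0, -1, 1, -2); set L[1][0]=-4
  eliminate (2,0): mult=3, new row 2: (0, 4, -5, 9); set L[2][0]=3
  eliminate (3,0): mult=-3, new row 3: (0, 2, -6, 12); set L[3][0]=-3
k=1: U[1][1]=-1
  eliminate (2,1): mult=-4, new row 2: (0, 0, -1, 1); set L[2][1]=-4
  eliminate (3,1): mult=-2, new row 3: (0, 0, -4, 8); set L[3][1]=-2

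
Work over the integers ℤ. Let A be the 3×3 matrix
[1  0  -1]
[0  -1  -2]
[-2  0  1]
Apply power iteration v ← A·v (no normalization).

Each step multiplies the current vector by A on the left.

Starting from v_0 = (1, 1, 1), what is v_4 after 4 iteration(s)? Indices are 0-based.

v_0 = (1, 1, 1).
v_1 = A·v_0 = (0, -3, -1).
v_2 = A·v_1 = (1, 5, -1).
v_3 = A·v_2 = (2, -3, -3).
v_4 = A·v_3 = (5, 9, -7).

v_4 = (5, 9, -7)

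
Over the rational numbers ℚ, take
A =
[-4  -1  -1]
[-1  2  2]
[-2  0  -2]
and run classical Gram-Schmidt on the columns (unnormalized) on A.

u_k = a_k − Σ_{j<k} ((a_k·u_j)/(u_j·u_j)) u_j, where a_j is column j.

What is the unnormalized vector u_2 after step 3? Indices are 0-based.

u_2 = (72/101, 36/101, -162/101)

Step 1: u_0 = a_0 = (-4, -1, -2).
Step 2: u_1 = a_1 − (2/21)·u_0 = (-13/21, 44/21, 4/21).
Step 3: u_2 = a_2 − (2/7)·u_0 − (93/101)·u_1 = (72/101, 36/101, -162/101).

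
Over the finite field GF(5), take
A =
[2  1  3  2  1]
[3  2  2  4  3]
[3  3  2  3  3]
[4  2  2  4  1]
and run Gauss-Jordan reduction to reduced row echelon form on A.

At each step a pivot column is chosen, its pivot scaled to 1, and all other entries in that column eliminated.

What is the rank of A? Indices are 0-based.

rank = 4

[1] R0 /= 2  ⇒  (1, 3, 4, 1, 3)
     R1 -= 3·R0  ⇒  (0, 3, 0, 1, 4)
     R2 -= 3·R0  ⇒  (0, 4, 0, 0, 4)
     R3 -= 4·R0  ⇒  (0, 0, 1, 0, 4)
[2] R1 /= 3  ⇒  (0, 1, 0, 2, 3)
     R0 -= 3·R1  ⇒  (1, 0, 4, 0, 4)
     R2 -= 4·R1  ⇒  (0, 0, 0, 2, 2)
[3] R2 <-> R3
[3] R2 /= 1  ⇒  (0, 0, 1, 0, 4)
     R0 -= 4·R2  ⇒  (1, 0, 0, 0, 3)
[4] R3 /= 2  ⇒  (0, 0, 0, 1, 1)
     R1 -= 2·R3  ⇒  (0, 1, 0, 0, 1)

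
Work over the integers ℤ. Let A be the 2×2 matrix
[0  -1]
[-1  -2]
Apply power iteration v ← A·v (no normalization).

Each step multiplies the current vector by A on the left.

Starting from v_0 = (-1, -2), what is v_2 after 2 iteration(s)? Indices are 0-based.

v_0 = (-1, -2).
v_1 = A·v_0 = (2, 5).
v_2 = A·v_1 = (-5, -12).

v_2 = (-5, -12)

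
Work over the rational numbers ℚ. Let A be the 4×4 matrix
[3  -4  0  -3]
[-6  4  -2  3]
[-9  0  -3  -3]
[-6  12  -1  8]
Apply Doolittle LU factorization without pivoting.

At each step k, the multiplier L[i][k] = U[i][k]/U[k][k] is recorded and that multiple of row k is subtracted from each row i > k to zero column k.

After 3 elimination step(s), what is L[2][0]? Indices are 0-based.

L[2][0] = -3

Step 1: pivot at (0,0) is 3.
  row1 ← row1 − (-2)·row0  ⇒  L[1][0]=-2, U row1=(0, -4, -2, -3)
  row2 ← row2 − (-3)·row0  ⇒  L[2][0]=-3, U row2=(0, -12, -3, -12)
  row3 ← row3 − (-2)·row0  ⇒  L[3][0]=-2, U row3=(0, 4, -1, 2)
Step 2: pivot at (1,1) is -4.
  row2 ← row2 − (3)·row1  ⇒  L[2][1]=3, U row2=(0, 0, 3, -3)
  row3 ← row3 − (-1)·row1  ⇒  L[3][1]=-1, U row3=(0, 0, -3, -1)
Step 3: pivot at (2,2) is 3.
  row3 ← row3 − (-1)·row2  ⇒  L[3][2]=-1, U row3=(0, 0, 0, -4)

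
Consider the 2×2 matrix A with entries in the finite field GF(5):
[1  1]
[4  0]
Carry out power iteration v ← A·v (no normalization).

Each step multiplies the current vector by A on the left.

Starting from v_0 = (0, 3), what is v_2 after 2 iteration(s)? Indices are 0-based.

v_0 = (0, 3).
v_1 = A·v_0 = (3, 0).
v_2 = A·v_1 = (3, 2).

v_2 = (3, 2)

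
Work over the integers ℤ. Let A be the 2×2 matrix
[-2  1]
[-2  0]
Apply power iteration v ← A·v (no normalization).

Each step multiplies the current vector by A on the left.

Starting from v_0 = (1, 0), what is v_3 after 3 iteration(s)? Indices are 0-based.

v_0 = (1, 0).
v_1 = A·v_0 = (-2, -2).
v_2 = A·v_1 = (2, 4).
v_3 = A·v_2 = (0, -4).

v_3 = (0, -4)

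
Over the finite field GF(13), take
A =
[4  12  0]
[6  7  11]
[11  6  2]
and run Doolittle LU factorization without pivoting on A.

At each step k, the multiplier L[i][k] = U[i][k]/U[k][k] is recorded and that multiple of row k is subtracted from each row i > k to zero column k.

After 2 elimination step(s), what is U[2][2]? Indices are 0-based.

Step 1: pivot at (0,0) is 4.
  row1 ← row1 − (8)·row0  ⇒  L[1][0]=8, U row1=(0, 2, 11)
  row2 ← row2 − (6)·row0  ⇒  L[2][0]=6, U row2=(0, 12, 2)
Step 2: pivot at (1,1) is 2.
  row2 ← row2 − (6)·row1  ⇒  L[2][1]=6, U row2=(0, 0, 1)

U[2][2] = 1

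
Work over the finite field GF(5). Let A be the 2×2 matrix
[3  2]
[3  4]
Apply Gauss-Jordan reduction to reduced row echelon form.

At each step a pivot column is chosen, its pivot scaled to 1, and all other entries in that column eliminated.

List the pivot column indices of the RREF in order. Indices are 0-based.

[1] R0 /= 3  ⇒  (1, 4)
     R1 -= 3·R0  ⇒  (0, 2)
[2] R1 /= 2  ⇒  (0, 1)
     R0 -= 4·R1  ⇒  (1, 0)

pivot columns: 0, 1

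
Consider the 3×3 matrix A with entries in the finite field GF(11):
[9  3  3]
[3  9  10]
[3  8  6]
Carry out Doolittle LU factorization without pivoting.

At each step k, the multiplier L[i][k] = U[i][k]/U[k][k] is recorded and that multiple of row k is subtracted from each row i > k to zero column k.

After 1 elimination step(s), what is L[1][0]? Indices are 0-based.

L[1][0] = 4

k=0: U[0][0]=9
  eliminate (1,0): mult=4, new row 1: (0, 8, 9); set L[1][0]=4
  eliminate (2,0): mult=4, new row 2: (0, 7, 5); set L[2][0]=4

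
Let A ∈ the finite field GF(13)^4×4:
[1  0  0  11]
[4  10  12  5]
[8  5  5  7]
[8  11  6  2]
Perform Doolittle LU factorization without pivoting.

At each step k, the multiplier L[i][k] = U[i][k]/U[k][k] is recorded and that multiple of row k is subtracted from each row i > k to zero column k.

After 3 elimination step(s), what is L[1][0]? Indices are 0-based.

L[1][0] = 4

k=0: U[0][0]=1
  eliminate (1,0): mult=4, new row 1: (0, 10, 12, 0); set L[1][0]=4
  eliminate (2,0): mult=8, new row 2: (0, 5, 5, 10); set L[2][0]=8
  eliminate (3,0): mult=8, new row 3: (0, 11, 6, 5); set L[3][0]=8
k=1: U[1][1]=10
  eliminate (2,1): mult=7, new row 2: (0, 0, 12, 10); set L[2][1]=7
  eliminate (3,1): mult=5, new row 3: (0, 0, 11, 5); set L[3][1]=5
k=2: U[2][2]=12
  eliminate (3,2): mult=2, new row 3: (0, 0, 0, 11); set L[3][2]=2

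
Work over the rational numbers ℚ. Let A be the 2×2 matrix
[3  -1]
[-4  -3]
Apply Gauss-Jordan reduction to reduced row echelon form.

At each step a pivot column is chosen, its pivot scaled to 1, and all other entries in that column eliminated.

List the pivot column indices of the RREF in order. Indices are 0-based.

pivot columns: 0, 1

[1] R0 /= 3  ⇒  (1, -1/3)
     R1 -= -4·R0  ⇒  (0, -13/3)
[2] R1 /= -13/3  ⇒  (0, 1)
     R0 -= -1/3·R1  ⇒  (1, 0)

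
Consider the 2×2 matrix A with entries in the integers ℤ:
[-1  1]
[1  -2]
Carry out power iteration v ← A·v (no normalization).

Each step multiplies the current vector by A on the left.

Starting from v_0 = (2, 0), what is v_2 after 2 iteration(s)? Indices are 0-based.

v_2 = (4, -6)

v_0 = (2, 0).
v_1 = A·v_0 = (-2, 2).
v_2 = A·v_1 = (4, -6).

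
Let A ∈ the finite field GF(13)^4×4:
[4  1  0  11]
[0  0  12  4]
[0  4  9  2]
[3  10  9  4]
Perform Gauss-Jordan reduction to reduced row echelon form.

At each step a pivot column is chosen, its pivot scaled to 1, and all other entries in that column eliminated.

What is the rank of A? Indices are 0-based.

rank = 4

[1] R0 /= 4  ⇒  (1, 10, 0, 6)
     R3 -= 3·R0  ⇒  (0, 6, 9, 12)
[2] R1 <-> R2
[2] R1 /= 4  ⇒  (0, 1, 12, 7)
     R0 -= 10·R1  ⇒  (1, 0, 10, 1)
     R3 -= 6·R1  ⇒  (0, 0, 2, 9)
[3] R2 /= 12  ⇒  (0, 0, 1, 9)
     R0 -= 10·R2  ⇒  (1, 0, 0, 2)
     R1 -= 12·R2  ⇒  (0, 1, 0, 3)
     R3 -= 2·R2  ⇒  (0, 0, 0, 4)
[4] R3 /= 4  ⇒  (0, 0, 0, 1)
     R0 -= 2·R3  ⇒  (1, 0, 0, 0)
     R1 -= 3·R3  ⇒  (0, 1, 0, 0)
     R2 -= 9·R3  ⇒  (0, 0, 1, 0)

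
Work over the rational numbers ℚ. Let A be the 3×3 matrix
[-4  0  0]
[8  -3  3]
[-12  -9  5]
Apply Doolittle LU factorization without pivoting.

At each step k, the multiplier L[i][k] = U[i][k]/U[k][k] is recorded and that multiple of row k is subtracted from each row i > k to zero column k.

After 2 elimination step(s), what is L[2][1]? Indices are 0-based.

Step 1: pivot at (0,0) is -4.
  row1 ← row1 − (-2)·row0  ⇒  L[1][0]=-2, U row1=(0, -3, 3)
  row2 ← row2 − (3)·row0  ⇒  L[2][0]=3, U row2=(0, -9, 5)
Step 2: pivot at (1,1) is -3.
  row2 ← row2 − (3)·row1  ⇒  L[2][1]=3, U row2=(0, 0, -4)

L[2][1] = 3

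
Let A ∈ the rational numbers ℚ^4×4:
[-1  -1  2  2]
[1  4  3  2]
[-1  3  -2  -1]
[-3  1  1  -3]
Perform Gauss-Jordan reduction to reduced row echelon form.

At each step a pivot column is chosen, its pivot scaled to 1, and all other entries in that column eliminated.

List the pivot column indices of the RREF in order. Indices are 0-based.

pivot(0,0)=-1: scale R0 → (1, 1, -2, -2)
  clear (1,0): R1 −= (1)R0 → (0, 3, 5, 4)
  clear (2,0): R2 −= (-1)R0 → (0, 4, -4, -3)
  clear (3,0): R3 −= (-3)R0 → (0, 4, -5, -9)
pivot(1,1)=3: scale R1 → (0, 1, 5/3, 4/3)
  clear (0,1): R0 −= (1)R1 → (1, 0, -11/3, -10/3)
  clear (2,1): R2 −= (4)R1 → (0, 0, -32/3, -25/3)
  clear (3,1): R3 −= (4)R1 → (0, 0, -35/3, -43/3)
pivot(2,2)=-32/3: scale R2 → (0, 0, 1, 25/32)
  clear (0,2): R0 −= (-11/3)R2 → (1, 0, 0, -15/32)
  clear (1,2): R1 −= (5/3)R2 → (0, 1, 0, 1/32)
  clear (3,2): R3 −= (-35/3)R2 → (0, 0, 0, -167/32)
pivot(3,3)=-167/32: scale R3 → (0, 0, 0, 1)
  clear (0,3): R0 −= (-15/32)R3 → (1, 0, 0, 0)
  clear (1,3): R1 −= (1/32)R3 → (0, 1, 0, 0)
  clear (2,3): R2 −= (25/32)R3 → (0, 0, 1, 0)

pivot columns: 0, 1, 2, 3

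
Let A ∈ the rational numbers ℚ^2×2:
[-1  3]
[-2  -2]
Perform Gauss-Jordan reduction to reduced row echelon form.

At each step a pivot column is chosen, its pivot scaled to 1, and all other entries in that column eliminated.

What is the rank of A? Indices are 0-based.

pivot(0,0)=-1: scale R0 → (1, -3)
  clear (1,0): R1 −= (-2)R0 → (0, -8)
pivot(1,1)=-8: scale R1 → (0, 1)
  clear (0,1): R0 −= (-3)R1 → (1, 0)

rank = 2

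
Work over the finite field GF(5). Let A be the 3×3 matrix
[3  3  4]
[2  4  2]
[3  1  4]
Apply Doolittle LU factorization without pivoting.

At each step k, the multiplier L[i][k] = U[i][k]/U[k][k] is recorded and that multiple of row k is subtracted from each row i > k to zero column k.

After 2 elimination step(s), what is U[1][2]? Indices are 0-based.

U[1][2] = 1

k=0: U[0][0]=3
  eliminate (1,0): mult=4, new row 1: (0, 2, 1); set L[1][0]=4
  eliminate (2,0): mult=1, new row 2: (0, 3, 0); set L[2][0]=1
k=1: U[1][1]=2
  eliminate (2,1): mult=4, new row 2: (0, 0, 1); set L[2][1]=4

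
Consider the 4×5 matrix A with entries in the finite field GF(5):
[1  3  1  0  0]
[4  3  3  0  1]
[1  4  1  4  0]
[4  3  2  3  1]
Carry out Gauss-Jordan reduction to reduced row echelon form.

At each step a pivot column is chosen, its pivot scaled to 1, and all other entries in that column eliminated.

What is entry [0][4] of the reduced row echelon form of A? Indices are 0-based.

M[0][4] = 3

pivot(0,0)=1: scale R0 → (1, 3, 1, 0, 0)
  clear (1,0): R1 −= (4)R0 → (0, 1, 4, 0, 1)
  clear (2,0): R2 −= (1)R0 → (0, 1, 0, 4, 0)
  clear (3,0): R3 −= (4)R0 → (0, 1, 3, 3, 1)
pivot(1,1)=1: scale R1 → (0, 1, 4, 0, 1)
  clear (0,1): R0 −= (3)R1 → (1, 0, 4, 0, 2)
  clear (2,1): R2 −= (1)R1 → (0, 0, 1, 4, 4)
  clear (3,1): R3 −= (1)R1 → (0, 0, 4, 3, 0)
pivot(2,2)=1: scale R2 → (0, 0, 1, 4, 4)
  clear (0,2): R0 −= (4)R2 → (1, 0, 0, 4, 1)
  clear (1,2): R1 −= (4)R2 → (0, 1, 0, 4, 0)
  clear (3,2): R3 −= (4)R2 → (0, 0, 0, 2, 4)
pivot(3,3)=2: scale R3 → (0, 0, 0, 1, 2)
  clear (0,3): R0 −= (4)R3 → (1, 0, 0, 0, 3)
  clear (1,3): R1 −= (4)R3 → (0, 1, 0, 0, 2)
  clear (2,3): R2 −= (4)R3 → (0, 0, 1, 0, 1)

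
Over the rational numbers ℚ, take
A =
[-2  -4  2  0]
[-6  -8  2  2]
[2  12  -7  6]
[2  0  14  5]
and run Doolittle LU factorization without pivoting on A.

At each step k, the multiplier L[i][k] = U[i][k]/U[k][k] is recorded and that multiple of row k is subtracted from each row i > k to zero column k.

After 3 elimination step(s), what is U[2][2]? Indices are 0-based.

U[2][2] = 3

[col 0] pivot -2
  R1 -= 3*R0 → (0, 4, -4, 2)  (L[1][0] := 3)
  R2 -= -1*R0 → (0, 8, -5, 6)  (L[2][0] := -1)
  R3 -= -1*R0 → (0, -4, 16, 5)  (L[3][0] := -1)
[col 1] pivot 4
  R2 -= 2*R1 → (0, 0, 3, 2)  (L[2][1] := 2)
  R3 -= -1*R1 → (0, 0, 12, 7)  (L[3][1] := -1)
[col 2] pivot 3
  R3 -= 4*R2 → (0, 0, 0, -1)  (L[3][2] := 4)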